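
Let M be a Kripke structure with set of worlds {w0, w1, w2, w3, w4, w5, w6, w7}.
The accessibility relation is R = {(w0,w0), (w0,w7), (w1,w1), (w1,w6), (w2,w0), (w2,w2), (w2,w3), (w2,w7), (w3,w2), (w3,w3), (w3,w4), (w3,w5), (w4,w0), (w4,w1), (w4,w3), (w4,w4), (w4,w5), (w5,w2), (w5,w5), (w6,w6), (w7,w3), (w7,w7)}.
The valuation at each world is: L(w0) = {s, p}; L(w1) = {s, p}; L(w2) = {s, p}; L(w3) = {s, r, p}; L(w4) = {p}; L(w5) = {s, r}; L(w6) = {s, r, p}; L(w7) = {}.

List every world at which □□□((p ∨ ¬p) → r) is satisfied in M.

w6

Recall that □ψ holds at a world iff ψ holds at every accessible world, and ◇ψ holds iff ψ holds at some accessible world.
Let φ = □□□((p ∨ ¬p) → r). Evaluate φ at each world:
  w0 (successors {w0, w7}): φ is false.
  w1 (successors {w1, w6}): φ is false.
  w2 (successors {w0, w2, w3, w7}): φ is false.
  w3 (successors {w2, w3, w4, w5}): φ is false.
  w4 (successors {w0, w1, w3, w4, w5}): φ is false.
  w5 (successors {w2, w5}): φ is false.
  w6 (successors {w6}): φ is true.
  w7 (successors {w3, w7}): φ is false.
For instance, at w5:
  At w5: □□□((p ∨ ¬p) → r) requires □□((p ∨ ¬p) → r) at every successor {w2, w5}.
    □□((p ∨ ¬p) → r) fails at w2, so □□□((p ∨ ¬p) → r) is false at w5.
      At w2: □□((p ∨ ¬p) → r) requires □((p ∨ ¬p) → r) at every successor {w0, w2, w3, w7}.
        □((p ∨ ¬p) → r) fails at w0, so □□((p ∨ ¬p) → r) is false at w2.
Satisfying worlds: {w6}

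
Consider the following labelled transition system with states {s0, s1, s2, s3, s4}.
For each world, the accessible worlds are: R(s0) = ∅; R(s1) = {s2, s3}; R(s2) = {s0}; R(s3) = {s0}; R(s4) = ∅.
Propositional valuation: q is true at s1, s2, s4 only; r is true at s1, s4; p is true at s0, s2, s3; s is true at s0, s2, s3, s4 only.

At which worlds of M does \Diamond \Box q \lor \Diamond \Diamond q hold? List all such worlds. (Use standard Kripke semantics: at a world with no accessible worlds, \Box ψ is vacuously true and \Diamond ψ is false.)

s2, s3

Let φ = \Diamond \Box q \lor \Diamond \Diamond q. Evaluate φ at each world:
  s0 (successors ∅): φ is false.
  s1 (successors {s2, s3}): φ is false.
  s2 (successors {s0}): φ is true.
  s3 (successors {s0}): φ is true.
  s4 (successors ∅): φ is false.
For instance, at s1:
  At s1: \Diamond \Box q is false, \Diamond \Diamond q is false, so \Diamond \Box q \lor \Diamond \Diamond q is false.
    At s1: \Diamond \Box q requires \Box q at some successor in {s2, s3}.
      At s2: \Box q is false.
      At s3: \Box q is false.
    So \Diamond \Box q is false at s1.
    At s1: \Diamond \Diamond q requires \Diamond q at some successor in {s2, s3}.
      At s2: \Diamond q is false.
      At s3: \Diamond q is false.
    So \Diamond \Diamond q is false at s1.
Satisfying worlds: {s2, s3}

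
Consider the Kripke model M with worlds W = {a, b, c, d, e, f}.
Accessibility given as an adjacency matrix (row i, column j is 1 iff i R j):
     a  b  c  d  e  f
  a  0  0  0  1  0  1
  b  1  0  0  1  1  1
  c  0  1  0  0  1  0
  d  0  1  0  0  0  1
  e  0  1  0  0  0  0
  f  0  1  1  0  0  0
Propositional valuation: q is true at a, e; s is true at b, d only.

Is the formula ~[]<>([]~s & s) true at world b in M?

Yes

At b: []<>([]~s & s) is false, so ~[]<>([]~s & s) is true.
  At b: []<>([]~s & s) requires <>([]~s & s) at every successor {a, d, e, f}.
    <>([]~s & s) fails at a, so []<>([]~s & s) is false at b.
      At a: <>([]~s & s) requires []~s & s at some successor in {d, f}.
        At d: []~s & s is false.
        At f: []~s & s is false.
      So <>([]~s & s) is false at a.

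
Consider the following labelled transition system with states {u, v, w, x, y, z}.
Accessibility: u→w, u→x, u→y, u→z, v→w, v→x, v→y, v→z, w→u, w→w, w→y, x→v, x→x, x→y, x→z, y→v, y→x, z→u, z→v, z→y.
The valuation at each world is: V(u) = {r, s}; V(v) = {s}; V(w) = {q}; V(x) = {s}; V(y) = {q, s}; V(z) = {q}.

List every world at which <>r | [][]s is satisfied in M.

w, z

Recall that []ψ holds at a world iff ψ holds at every accessible world, and <>ψ holds iff ψ holds at some accessible world.
Let φ = <>r | [][]s. Evaluate φ at each world:
  u (successors {w, x, y, z}): φ is false.
  v (successors {w, x, y, z}): φ is false.
  w (successors {u, w, y}): φ is true.
  x (successors {v, x, y, z}): φ is false.
  y (successors {v, x}): φ is false.
  z (successors {u, v, y}): φ is true.
For instance, at x:
  At x: <>r is false, [][]s is false, so <>r | [][]s is false.
    At x: <>r requires r at some successor in {v, x, y, z}.
      At v: r is false.
      At x: r is false.
      At y: r is false.
      At z: r is false.
    So <>r is false at x.
    At x: [][]s requires []s at every successor {v, x, y, z}.
      []s fails at v, so [][]s is false at x.
Satisfying worlds: {w, z}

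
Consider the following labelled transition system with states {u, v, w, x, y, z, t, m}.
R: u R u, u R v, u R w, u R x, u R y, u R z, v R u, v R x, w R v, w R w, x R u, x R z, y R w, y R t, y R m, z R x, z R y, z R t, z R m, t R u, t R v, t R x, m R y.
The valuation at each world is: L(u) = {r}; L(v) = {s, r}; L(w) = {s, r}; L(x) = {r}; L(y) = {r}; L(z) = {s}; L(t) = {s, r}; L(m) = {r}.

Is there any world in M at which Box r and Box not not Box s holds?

No

Let φ = Box r and Box not not Box s. Evaluate φ at each world:
  u (successors {u, v, w, x, y, z}): φ is false.
  v (successors {u, x}): φ is false.
  w (successors {v, w}): φ is false.
  x (successors {u, z}): φ is false.
  y (successors {w, t, m}): φ is false.
  z (successors {x, y, t, m}): φ is false.
  t (successors {u, v, x}): φ is false.
  m (successors {y}): φ is false.
For instance, at m:
  At m: Box r is true, Box not not Box s is false, so Box r and Box not not Box s is false.
    At m: Box r requires r at every successor {y}.
      At y: r is true.
    So Box r is true at m.
    At m: Box not not Box s requires not not Box s at every successor {y}.
      not not Box s fails at y, so Box not not Box s is false at m.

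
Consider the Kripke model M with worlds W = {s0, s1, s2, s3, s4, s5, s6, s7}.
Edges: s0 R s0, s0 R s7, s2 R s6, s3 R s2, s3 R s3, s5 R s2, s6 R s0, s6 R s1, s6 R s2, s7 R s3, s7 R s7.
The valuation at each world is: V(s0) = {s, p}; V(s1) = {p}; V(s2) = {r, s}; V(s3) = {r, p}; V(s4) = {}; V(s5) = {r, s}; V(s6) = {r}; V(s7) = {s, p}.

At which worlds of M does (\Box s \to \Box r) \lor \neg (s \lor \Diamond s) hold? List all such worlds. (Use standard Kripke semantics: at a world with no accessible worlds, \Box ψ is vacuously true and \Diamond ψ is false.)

Let φ = (\Box s \to \Box r) \lor \neg (s \lor \Diamond s). Evaluate φ at each world:
  s0 (successors {s0, s7}): φ is false.
  s1 (successors ∅): φ is true.
  s2 (successors {s6}): φ is true.
  s3 (successors {s2, s3}): φ is true.
  s4 (successors ∅): φ is true.
  s5 (successors {s2}): φ is true.
  s6 (successors {s0, s1, s2}): φ is true.
  s7 (successors {s3, s7}): φ is true.
For instance, at s6:
  At s6: \Box s \to \Box r is true, \neg (s \lor \Diamond s) is false, so (\Box s \to \Box r) \lor \neg (s \lor \Diamond s) is true.
    At s6: \Box s is false, \Box r is false, so \Box s \to \Box r is true.
      At s6: \Box s requires s at every successor {s0, s1, s2}.
        s fails at s1, so \Box s is false at s6.
      At s6: \Box r requires r at every successor {s0, s1, s2}.
        r fails at s0, so \Box r is false at s6.
    At s6: s \lor \Diamond s is true, so \neg (s \lor \Diamond s) is false.
      At s6: s is false, \Diamond s is true, so s \lor \Diamond s is true.
Satisfying worlds: {s1, s2, s3, s4, s5, s6, s7}

s1, s2, s3, s4, s5, s6, s7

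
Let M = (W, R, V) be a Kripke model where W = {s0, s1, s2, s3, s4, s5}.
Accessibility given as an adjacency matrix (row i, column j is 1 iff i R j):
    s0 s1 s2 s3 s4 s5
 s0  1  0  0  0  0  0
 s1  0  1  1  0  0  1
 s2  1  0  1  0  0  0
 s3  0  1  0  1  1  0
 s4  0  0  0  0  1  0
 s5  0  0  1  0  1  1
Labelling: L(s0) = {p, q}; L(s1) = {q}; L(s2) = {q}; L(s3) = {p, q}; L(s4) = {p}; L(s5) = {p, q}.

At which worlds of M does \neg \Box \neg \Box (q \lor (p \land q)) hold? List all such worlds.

s0, s1, s2, s3, s5

Let φ = \neg \Box \neg \Box (q \lor (p \land q)). Evaluate φ at each world:
  s0 (successors {s0}): φ is true.
  s1 (successors {s1, s2, s5}): φ is true.
  s2 (successors {s0, s2}): φ is true.
  s3 (successors {s1, s3, s4}): φ is true.
  s4 (successors {s4}): φ is false.
  s5 (successors {s2, s4, s5}): φ is true.
For instance, at s3:
  At s3: \Box \neg \Box (q \lor (p \land q)) is false, so \neg \Box \neg \Box (q \lor (p \land q)) is true.
    At s3: \Box \neg \Box (q \lor (p \land q)) requires \neg \Box (q \lor (p \land q)) at every successor {s1, s3, s4}.
      \neg \Box (q \lor (p \land q)) fails at s1, so \Box \neg \Box (q \lor (p \land q)) is false at s3.
Satisfying worlds: {s0, s1, s2, s3, s5}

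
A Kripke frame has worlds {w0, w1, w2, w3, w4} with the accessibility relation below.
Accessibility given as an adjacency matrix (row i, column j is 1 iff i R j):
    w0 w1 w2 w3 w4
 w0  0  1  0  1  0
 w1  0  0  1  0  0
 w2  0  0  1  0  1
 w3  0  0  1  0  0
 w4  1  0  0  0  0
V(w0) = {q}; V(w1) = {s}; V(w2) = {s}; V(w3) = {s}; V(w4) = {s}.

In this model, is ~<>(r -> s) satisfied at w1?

Recall that <>ψ holds at a world iff ψ holds at some accessible world.
At w1: <>(r -> s) is true, so ~<>(r -> s) is false.
  At w1: <>(r -> s) requires r -> s at some successor in {w2}.
    r -> s holds at w2, so <>(r -> s) is true at w1.

No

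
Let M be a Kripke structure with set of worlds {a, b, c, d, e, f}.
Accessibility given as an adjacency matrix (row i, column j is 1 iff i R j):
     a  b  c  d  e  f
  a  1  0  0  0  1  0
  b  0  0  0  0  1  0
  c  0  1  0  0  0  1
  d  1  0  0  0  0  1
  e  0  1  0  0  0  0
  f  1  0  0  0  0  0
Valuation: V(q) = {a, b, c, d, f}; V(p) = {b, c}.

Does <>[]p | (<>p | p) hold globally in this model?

No

Let φ = <>[]p | (<>p | p). Evaluate φ at each world:
  a (successors {a, e}): φ is true.
  b (successors {e}): φ is true.
  c (successors {b, f}): φ is true.
  d (successors {a, f}): φ is false.
  e (successors {b}): φ is true.
  f (successors {a}): φ is false.
Detail at d (counterexample):
  At d: <>[]p is false, <>p | p is false, so <>[]p | (<>p | p) is false.
    At d: <>[]p requires []p at some successor in {a, f}.
      At a: []p is false.
      At f: []p is false.
    So <>[]p is false at d.
    At d: <>p is false, p is false, so <>p | p is false.
      At d: <>p requires p at some successor in {a, f}.
        At a: p is false.
        At f: p is false.
      So <>p is false at d.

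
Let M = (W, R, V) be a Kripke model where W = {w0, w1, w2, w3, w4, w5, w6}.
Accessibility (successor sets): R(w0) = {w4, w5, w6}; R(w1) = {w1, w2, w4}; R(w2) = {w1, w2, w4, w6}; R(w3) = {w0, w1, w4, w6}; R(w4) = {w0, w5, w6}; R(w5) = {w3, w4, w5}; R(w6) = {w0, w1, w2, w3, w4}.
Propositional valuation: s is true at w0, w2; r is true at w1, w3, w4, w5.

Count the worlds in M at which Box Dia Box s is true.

0

Let φ = Box Dia Box s. Evaluate φ at each world:
  w0 (successors {w4, w5, w6}): φ is false.
  w1 (successors {w1, w2, w4}): φ is false.
  w2 (successors {w1, w2, w4, w6}): φ is false.
  w3 (successors {w0, w1, w4, w6}): φ is false.
  w4 (successors {w0, w5, w6}): φ is false.
  w5 (successors {w3, w4, w5}): φ is false.
  w6 (successors {w0, w1, w2, w3, w4}): φ is false.
For instance, at w6:
  At w6: Box Dia Box s requires Dia Box s at every successor {w0, w1, w2, w3, w4}.
    Dia Box s fails at w0, so Box Dia Box s is false at w6.
      At w0: Dia Box s requires Box s at some successor in {w4, w5, w6}.
        At w4: Box s is false.
        At w5: Box s is false.
        At w6: Box s is false.
      So Dia Box s is false at w0.
Satisfying worlds: none.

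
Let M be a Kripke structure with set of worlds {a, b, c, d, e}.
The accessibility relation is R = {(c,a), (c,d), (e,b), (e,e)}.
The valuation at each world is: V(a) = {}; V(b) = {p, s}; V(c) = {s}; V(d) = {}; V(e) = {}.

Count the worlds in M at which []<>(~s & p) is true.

Let φ = []<>(~s & p). Evaluate φ at each world:
  a (successors ∅): φ is true.
  b (successors ∅): φ is true.
  c (successors {a, d}): φ is false.
  d (successors ∅): φ is true.
  e (successors {b, e}): φ is false.
For instance, at c:
  At c: []<>(~s & p) requires <>(~s & p) at every successor {a, d}.
    <>(~s & p) fails at a, so []<>(~s & p) is false at c.
      At a: no accessible worlds, so <>(~s & p) is false.
Satisfying worlds: {a, b, d}

3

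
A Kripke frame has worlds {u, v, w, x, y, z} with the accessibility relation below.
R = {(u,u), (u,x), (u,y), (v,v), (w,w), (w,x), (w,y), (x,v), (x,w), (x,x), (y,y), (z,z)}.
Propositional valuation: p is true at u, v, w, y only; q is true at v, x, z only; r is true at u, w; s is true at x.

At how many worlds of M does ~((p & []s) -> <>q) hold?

Recall that []ψ holds at a world iff ψ holds at every accessible world, and <>ψ holds iff ψ holds at some accessible world.
Let φ = ~((p & []s) -> <>q). Evaluate φ at each world:
  u (successors {u, x, y}): φ is false.
  v (successors {v}): φ is false.
  w (successors {w, x, y}): φ is false.
  x (successors {v, w, x}): φ is false.
  y (successors {y}): φ is false.
  z (successors {z}): φ is false.
For instance, at y:
  At y: (p & []s) -> <>q is true, so ~((p & []s) -> <>q) is false.
    At y: p & []s is false, <>q is false, so (p & []s) -> <>q is true.
      At y: p is true, []s is false, so p & []s is false.
      At y: <>q requires q at some successor in {y}.
        At y: q is false.
      So <>q is false at y.
Satisfying worlds: none.

0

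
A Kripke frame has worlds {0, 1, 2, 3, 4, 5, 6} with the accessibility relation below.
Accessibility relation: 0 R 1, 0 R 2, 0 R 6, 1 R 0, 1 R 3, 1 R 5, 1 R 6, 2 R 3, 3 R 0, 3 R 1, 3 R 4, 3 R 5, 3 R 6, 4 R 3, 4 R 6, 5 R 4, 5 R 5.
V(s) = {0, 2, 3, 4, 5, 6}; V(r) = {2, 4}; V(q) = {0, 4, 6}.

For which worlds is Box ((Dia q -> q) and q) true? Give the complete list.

Let φ = Box ((Dia q -> q) and q). Evaluate φ at each world:
  0 (successors {1, 2, 6}): φ is false.
  1 (successors {0, 3, 5, 6}): φ is false.
  2 (successors {3}): φ is false.
  3 (successors {0, 1, 4, 5, 6}): φ is false.
  4 (successors {3, 6}): φ is false.
  5 (successors {4, 5}): φ is false.
  6 (successors ∅): φ is true.
For instance, at 4:
  At 4: Box ((Dia q -> q) and q) requires (Dia q -> q) and q at every successor {3, 6}.
    (Dia q -> q) and q fails at 3, so Box ((Dia q -> q) and q) is false at 4.
      At 3: Dia q -> q is false, q is false, so (Dia q -> q) and q is false.
Satisfying worlds: {6}

6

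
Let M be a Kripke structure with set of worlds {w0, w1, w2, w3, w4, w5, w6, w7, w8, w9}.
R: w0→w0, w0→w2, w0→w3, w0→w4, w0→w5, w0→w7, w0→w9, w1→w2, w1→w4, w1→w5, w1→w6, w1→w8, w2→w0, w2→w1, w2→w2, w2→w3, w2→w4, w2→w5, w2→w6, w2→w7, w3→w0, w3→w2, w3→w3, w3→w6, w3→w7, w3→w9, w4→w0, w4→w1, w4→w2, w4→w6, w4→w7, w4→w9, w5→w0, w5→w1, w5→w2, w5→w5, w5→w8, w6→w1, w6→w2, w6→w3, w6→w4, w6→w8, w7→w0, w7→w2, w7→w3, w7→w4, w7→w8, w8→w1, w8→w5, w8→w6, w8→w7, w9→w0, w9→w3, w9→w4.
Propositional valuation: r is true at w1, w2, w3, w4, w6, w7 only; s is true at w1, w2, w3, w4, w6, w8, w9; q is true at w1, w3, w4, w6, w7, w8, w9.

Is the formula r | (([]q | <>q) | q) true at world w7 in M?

At w7: r is true, ([]q | <>q) | q is true, so r | (([]q | <>q) | q) is true.
  At w7: []q | <>q is true, q is true, so ([]q | <>q) | q is true.
    At w7: []q is false, <>q is true, so []q | <>q is true.
      At w7: []q requires q at every successor {w0, w2, w3, w4, w8}.
        q fails at w0, so []q is false at w7.
      At w7: <>q requires q at some successor in {w0, w2, w3, w4, w8}.
        q holds at w3, so <>q is true at w7.

Yes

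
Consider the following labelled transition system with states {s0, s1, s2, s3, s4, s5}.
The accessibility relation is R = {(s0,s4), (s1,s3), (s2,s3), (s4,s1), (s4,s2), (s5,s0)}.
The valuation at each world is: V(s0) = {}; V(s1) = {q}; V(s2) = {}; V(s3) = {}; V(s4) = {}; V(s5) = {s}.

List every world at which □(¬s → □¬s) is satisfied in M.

s0, s1, s2, s3, s4, s5

Let φ = □(¬s → □¬s). Evaluate φ at each world:
  s0 (successors {s4}): φ is true.
  s1 (successors {s3}): φ is true.
  s2 (successors {s3}): φ is true.
  s3 (successors ∅): φ is true.
  s4 (successors {s1, s2}): φ is true.
  s5 (successors {s0}): φ is true.
For instance, at s5:
  At s5: □(¬s → □¬s) requires ¬s → □¬s at every successor {s0}.
      At s0: ¬s is true, □¬s is true, so ¬s → □¬s is true.
  So □(¬s → □¬s) is true at s5.
Satisfying worlds: {s0, s1, s2, s3, s4, s5}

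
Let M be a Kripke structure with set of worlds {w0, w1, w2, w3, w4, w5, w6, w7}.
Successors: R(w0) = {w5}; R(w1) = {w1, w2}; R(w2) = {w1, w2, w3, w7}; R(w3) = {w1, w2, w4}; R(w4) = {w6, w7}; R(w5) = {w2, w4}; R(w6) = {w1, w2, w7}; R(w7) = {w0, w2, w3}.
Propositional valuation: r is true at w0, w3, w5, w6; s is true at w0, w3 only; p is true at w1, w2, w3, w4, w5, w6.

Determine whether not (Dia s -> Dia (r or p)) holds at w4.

Recall that Dia ψ holds at a world iff ψ holds at some accessible world.
At w4: Dia s -> Dia (r or p) is true, so not (Dia s -> Dia (r or p)) is false.
  At w4: Dia s is false, Dia (r or p) is true, so Dia s -> Dia (r or p) is true.
    At w4: Dia s requires s at some successor in {w6, w7}.
      At w6: s is false.
      At w7: s is false.
    So Dia s is false at w4.
    At w4: Dia (r or p) requires r or p at some successor in {w6, w7}.
      r or p holds at w6, so Dia (r or p) is true at w4.

No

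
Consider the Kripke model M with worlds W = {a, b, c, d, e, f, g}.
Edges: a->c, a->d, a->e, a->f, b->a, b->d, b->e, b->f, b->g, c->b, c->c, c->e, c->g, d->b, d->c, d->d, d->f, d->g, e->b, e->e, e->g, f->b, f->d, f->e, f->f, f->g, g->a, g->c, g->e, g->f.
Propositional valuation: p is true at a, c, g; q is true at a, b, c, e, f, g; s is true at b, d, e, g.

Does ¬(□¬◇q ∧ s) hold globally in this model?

Let φ = ¬(□¬◇q ∧ s). Evaluate φ at each world:
  a (successors {c, d, e, f}): φ is true.
  b (successors {a, d, e, f, g}): φ is true.
  c (successors {b, c, e, g}): φ is true.
  d (successors {b, c, d, f, g}): φ is true.
  e (successors {b, e, g}): φ is true.
  f (successors {b, d, e, f, g}): φ is true.
  g (successors {a, c, e, f}): φ is true.
For instance, at d:
  At d: □¬◇q ∧ s is false, so ¬(□¬◇q ∧ s) is true.
    At d: □¬◇q is false, s is true, so □¬◇q ∧ s is false.
      At d: □¬◇q requires ¬◇q at every successor {b, c, d, f, g}.
        ¬◇q fails at b, so □¬◇q is false at d.

Yes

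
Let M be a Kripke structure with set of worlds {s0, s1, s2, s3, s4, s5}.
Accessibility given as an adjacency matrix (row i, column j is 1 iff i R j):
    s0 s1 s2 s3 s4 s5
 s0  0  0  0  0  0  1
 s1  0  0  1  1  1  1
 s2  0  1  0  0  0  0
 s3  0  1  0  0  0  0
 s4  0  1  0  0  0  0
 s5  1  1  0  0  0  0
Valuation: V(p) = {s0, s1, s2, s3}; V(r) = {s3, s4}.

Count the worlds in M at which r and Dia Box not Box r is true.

Let φ = r and Dia Box not Box r. Evaluate φ at each world:
  s0 (successors {s5}): φ is false.
  s1 (successors {s2, s3, s4, s5}): φ is false.
  s2 (successors {s1}): φ is false.
  s3 (successors {s1}): φ is true.
  s4 (successors {s1}): φ is true.
  s5 (successors {s0, s1}): φ is false.
For instance, at s4:
  At s4: r is true, Dia Box not Box r is true, so r and Dia Box not Box r is true.
    At s4: Dia Box not Box r requires Box not Box r at some successor in {s1}.
      Box not Box r holds at s1, so Dia Box not Box r is true at s4.
Satisfying worlds: {s3, s4}

2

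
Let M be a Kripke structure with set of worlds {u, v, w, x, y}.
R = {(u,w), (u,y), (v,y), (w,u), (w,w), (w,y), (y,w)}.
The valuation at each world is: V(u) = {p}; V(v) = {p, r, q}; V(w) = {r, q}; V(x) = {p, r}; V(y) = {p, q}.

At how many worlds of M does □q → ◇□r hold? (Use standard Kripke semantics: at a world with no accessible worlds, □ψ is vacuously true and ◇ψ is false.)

Let φ = □q → ◇□r. Evaluate φ at each world:
  u (successors {w, y}): φ is true.
  v (successors {y}): φ is true.
  w (successors {u, w, y}): φ is true.
  x (successors ∅): φ is false.
  y (successors {w}): φ is false.
For instance, at u:
  At u: □q is true, ◇□r is true, so □q → ◇□r is true.
    At u: □q requires q at every successor {w, y}.
      At w: q is true.
      At y: q is true.
    So □q is true at u.
    At u: ◇□r requires □r at some successor in {w, y}.
      □r holds at y, so ◇□r is true at u.
Satisfying worlds: {u, v, w}

3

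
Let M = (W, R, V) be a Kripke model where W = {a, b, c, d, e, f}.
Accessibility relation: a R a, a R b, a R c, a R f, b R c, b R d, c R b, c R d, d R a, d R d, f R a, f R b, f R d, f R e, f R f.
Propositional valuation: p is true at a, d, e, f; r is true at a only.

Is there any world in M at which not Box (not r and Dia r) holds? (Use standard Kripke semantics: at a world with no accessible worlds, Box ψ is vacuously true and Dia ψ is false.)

Yes

Let φ = not Box (not r and Dia r). Evaluate φ at each world:
  a (successors {a, b, c, f}): φ is true.
  b (successors {c, d}): φ is true.
  c (successors {b, d}): φ is true.
  d (successors {a, d}): φ is true.
  e (successors ∅): φ is false.
  f (successors {a, b, d, e, f}): φ is true.
Detail at a (witness):
  At a: Box (not r and Dia r) is false, so not Box (not r and Dia r) is true.
    At a: Box (not r and Dia r) requires not r and Dia r at every successor {a, b, c, f}.
      not r and Dia r fails at a, so Box (not r and Dia r) is false at a.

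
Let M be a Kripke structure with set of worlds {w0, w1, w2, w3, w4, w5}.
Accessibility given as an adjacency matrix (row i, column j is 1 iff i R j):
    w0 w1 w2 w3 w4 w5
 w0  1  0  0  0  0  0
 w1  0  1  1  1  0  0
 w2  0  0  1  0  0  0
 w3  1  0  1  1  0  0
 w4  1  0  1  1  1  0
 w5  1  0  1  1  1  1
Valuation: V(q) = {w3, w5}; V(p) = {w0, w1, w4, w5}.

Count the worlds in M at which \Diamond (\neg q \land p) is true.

5

Let φ = \Diamond (\neg q \land p). Evaluate φ at each world:
  w0 (successors {w0}): φ is true.
  w1 (successors {w1, w2, w3}): φ is true.
  w2 (successors {w2}): φ is false.
  w3 (successors {w0, w2, w3}): φ is true.
  w4 (successors {w0, w2, w3, w4}): φ is true.
  w5 (successors {w0, w2, w3, w4, w5}): φ is true.
For instance, at w0:
  At w0: \Diamond (\neg q \land p) requires \neg q \land p at some successor in {w0}.
    \neg q \land p holds at w0, so \Diamond (\neg q \land p) is true at w0.
Satisfying worlds: {w0, w1, w3, w4, w5}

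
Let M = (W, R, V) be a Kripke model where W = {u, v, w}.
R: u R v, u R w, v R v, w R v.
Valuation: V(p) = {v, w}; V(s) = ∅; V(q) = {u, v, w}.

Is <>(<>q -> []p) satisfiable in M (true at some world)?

Recall that []ψ holds at a world iff ψ holds at every accessible world, and <>ψ holds iff ψ holds at some accessible world.
Let φ = <>(<>q -> []p). Evaluate φ at each world:
  u (successors {v, w}): φ is true.
  v (successors {v}): φ is true.
  w (successors {v}): φ is true.
Detail at u (witness):
  At u: <>(<>q -> []p) requires <>q -> []p at some successor in {v, w}.
    <>q -> []p holds at v, so <>(<>q -> []p) is true at u.
      At v: <>q is true, []p is true, so <>q -> []p is true.

Yes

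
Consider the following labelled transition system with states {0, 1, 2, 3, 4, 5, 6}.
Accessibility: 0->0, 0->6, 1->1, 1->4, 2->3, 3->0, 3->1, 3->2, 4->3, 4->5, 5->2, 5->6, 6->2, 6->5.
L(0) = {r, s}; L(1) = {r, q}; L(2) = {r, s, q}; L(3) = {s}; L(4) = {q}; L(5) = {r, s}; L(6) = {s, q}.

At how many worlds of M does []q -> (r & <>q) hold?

7

Recall that []ψ holds at a world iff ψ holds at every accessible world, and <>ψ holds iff ψ holds at some accessible world.
Let φ = []q -> (r & <>q). Evaluate φ at each world:
  0 (successors {0, 6}): φ is true.
  1 (successors {1, 4}): φ is true.
  2 (successors {3}): φ is true.
  3 (successors {0, 1, 2}): φ is true.
  4 (successors {3, 5}): φ is true.
  5 (successors {2, 6}): φ is true.
  6 (successors {2, 5}): φ is true.
For instance, at 0:
  At 0: []q is false, r & <>q is true, so []q -> (r & <>q) is true.
    At 0: []q requires q at every successor {0, 6}.
      q fails at 0, so []q is false at 0.
    At 0: r is true, <>q is true, so r & <>q is true.
      At 0: <>q requires q at some successor in {0, 6}.
        q holds at 6, so <>q is true at 0.
Satisfying worlds: {0, 1, 2, 3, 4, 5, 6}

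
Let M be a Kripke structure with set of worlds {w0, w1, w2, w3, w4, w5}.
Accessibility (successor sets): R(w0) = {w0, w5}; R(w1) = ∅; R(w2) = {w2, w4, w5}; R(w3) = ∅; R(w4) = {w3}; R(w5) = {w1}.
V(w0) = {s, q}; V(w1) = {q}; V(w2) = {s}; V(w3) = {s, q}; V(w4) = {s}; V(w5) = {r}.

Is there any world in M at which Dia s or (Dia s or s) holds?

Yes

Let φ = Dia s or (Dia s or s). Evaluate φ at each world:
  w0 (successors {w0, w5}): φ is true.
  w1 (successors ∅): φ is false.
  w2 (successors {w2, w4, w5}): φ is true.
  w3 (successors ∅): φ is true.
  w4 (successors {w3}): φ is true.
  w5 (successors {w1}): φ is false.
Detail at w0 (witness):
  At w0: Dia s is true, Dia s or s is true, so Dia s or (Dia s or s) is true.
    At w0: Dia s requires s at some successor in {w0, w5}.
      s holds at w0, so Dia s is true at w0.
    At w0: Dia s is true, s is true, so Dia s or s is true.
      At w0: Dia s requires s at some successor in {w0, w5}.
        s holds at w0, so Dia s is true at w0.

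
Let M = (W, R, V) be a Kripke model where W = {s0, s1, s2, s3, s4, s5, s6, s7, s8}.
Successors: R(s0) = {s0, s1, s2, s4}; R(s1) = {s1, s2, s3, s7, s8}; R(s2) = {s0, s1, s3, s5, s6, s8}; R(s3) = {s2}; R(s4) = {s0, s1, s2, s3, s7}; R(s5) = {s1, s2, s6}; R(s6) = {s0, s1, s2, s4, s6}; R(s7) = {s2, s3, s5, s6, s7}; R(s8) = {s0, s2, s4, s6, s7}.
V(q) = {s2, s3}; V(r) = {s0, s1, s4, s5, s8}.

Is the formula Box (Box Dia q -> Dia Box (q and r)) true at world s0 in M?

At s0: Box (Box Dia q -> Dia Box (q and r)) requires Box Dia q -> Dia Box (q and r) at every successor {s0, s1, s2, s4}.
  Box Dia q -> Dia Box (q and r) fails at s0, so Box (Box Dia q -> Dia Box (q and r)) is false at s0.
    At s0: Box Dia q is true, Dia Box (q and r) is false, so Box Dia q -> Dia Box (q and r) is false.
      At s0: Box Dia q requires Dia q at every successor {s0, s1, s2, s4}.
        At s0: Dia q is true.
        At s1: Dia q is true.
        At s2: Dia q is true.
        At s4: Dia q is true.
      So Box Dia q is true at s0.
      At s0: Dia Box (q and r) requires Box (q and r) at some successor in {s0, s1, s2, s4}.
        At s0: Box (q and r) is false.
        At s1: Box (q and r) is false.
        At s2: Box (q and r) is false.
        At s4: Box (q and r) is false.
      So Dia Box (q and r) is false at s0.

No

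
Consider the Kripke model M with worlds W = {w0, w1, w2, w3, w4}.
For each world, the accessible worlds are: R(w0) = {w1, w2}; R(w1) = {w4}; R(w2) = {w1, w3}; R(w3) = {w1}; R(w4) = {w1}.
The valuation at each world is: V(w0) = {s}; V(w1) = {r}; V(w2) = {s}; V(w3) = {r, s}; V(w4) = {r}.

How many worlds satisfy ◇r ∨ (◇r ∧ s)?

Recall that ◇ψ holds at a world iff ψ holds at some accessible world.
Let φ = ◇r ∨ (◇r ∧ s). Evaluate φ at each world:
  w0 (successors {w1, w2}): φ is true.
  w1 (successors {w4}): φ is true.
  w2 (successors {w1, w3}): φ is true.
  w3 (successors {w1}): φ is true.
  w4 (successors {w1}): φ is true.
For instance, at w1:
  At w1: ◇r is true, ◇r ∧ s is false, so ◇r ∨ (◇r ∧ s) is true.
    At w1: ◇r requires r at some successor in {w4}.
      r holds at w4, so ◇r is true at w1.
    At w1: ◇r is true, s is false, so ◇r ∧ s is false.
      At w1: ◇r requires r at some successor in {w4}.
        r holds at w4, so ◇r is true at w1.
Satisfying worlds: {w0, w1, w2, w3, w4}

5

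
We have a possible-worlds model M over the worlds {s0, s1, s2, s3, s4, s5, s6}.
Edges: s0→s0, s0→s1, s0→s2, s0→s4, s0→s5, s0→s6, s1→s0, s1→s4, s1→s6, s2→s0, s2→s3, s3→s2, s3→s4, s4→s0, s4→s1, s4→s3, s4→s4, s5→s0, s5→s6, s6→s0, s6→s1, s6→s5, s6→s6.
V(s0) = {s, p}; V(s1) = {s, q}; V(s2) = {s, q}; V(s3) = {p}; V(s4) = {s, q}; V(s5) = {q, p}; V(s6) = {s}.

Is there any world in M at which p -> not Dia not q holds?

Yes

Let φ = p -> not Dia not q. Evaluate φ at each world:
  s0 (successors {s0, s1, s2, s4, s5, s6}): φ is false.
  s1 (successors {s0, s4, s6}): φ is true.
  s2 (successors {s0, s3}): φ is true.
  s3 (successors {s2, s4}): φ is true.
  s4 (successors {s0, s1, s3, s4}): φ is true.
  s5 (successors {s0, s6}): φ is false.
  s6 (successors {s0, s1, s5, s6}): φ is true.
Detail at s1 (witness):
  At s1: p is false, not Dia not q is false, so p -> not Dia not q is true.
    At s1: Dia not q is true, so not Dia not q is false.
      At s1: Dia not q requires not q at some successor in {s0, s4, s6}.
        not q holds at s0, so Dia not q is true at s1.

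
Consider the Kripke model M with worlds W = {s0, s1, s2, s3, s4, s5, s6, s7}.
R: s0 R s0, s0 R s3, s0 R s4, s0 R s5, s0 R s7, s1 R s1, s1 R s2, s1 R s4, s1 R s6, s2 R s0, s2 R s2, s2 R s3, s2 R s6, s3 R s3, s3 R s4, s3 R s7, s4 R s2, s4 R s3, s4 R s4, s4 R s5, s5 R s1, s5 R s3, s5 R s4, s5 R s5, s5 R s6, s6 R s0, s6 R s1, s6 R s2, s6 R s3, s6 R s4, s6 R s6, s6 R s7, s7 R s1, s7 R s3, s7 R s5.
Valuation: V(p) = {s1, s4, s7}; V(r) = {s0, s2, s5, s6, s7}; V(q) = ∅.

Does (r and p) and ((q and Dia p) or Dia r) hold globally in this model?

No

Let φ = (r and p) and ((q and Dia p) or Dia r). Evaluate φ at each world:
  s0 (successors {s0, s3, s4, s5, s7}): φ is false.
  s1 (successors {s1, s2, s4, s6}): φ is false.
  s2 (successors {s0, s2, s3, s6}): φ is false.
  s3 (successors {s3, s4, s7}): φ is false.
  s4 (successors {s2, s3, s4, s5}): φ is false.
  s5 (successors {s1, s3, s4, s5, s6}): φ is false.
  s6 (successors {s0, s1, s2, s3, s4, s6, s7}): φ is false.
  s7 (successors {s1, s3, s5}): φ is true.
Detail at s0 (counterexample):
  At s0: r and p is false, (q and Dia p) or Dia r is true, so (r and p) and ((q and Dia p) or Dia r) is false.
    At s0: q and Dia p is false, Dia r is true, so (q and Dia p) or Dia r is true.
      At s0: q is false, Dia p is true, so q and Dia p is false.
      At s0: Dia r requires r at some successor in {s0, s3, s4, s5, s7}.
        r holds at s0, so Dia r is true at s0.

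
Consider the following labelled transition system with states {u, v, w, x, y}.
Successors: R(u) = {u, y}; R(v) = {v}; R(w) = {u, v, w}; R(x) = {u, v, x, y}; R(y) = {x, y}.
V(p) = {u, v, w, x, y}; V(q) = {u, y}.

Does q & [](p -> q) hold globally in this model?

No

Let φ = q & [](p -> q). Evaluate φ at each world:
  u (successors {u, y}): φ is true.
  v (successors {v}): φ is false.
  w (successors {u, v, w}): φ is false.
  x (successors {u, v, x, y}): φ is false.
  y (successors {x, y}): φ is false.
Detail at v (counterexample):
  At v: q is false, [](p -> q) is false, so q & [](p -> q) is false.
    At v: [](p -> q) requires p -> q at every successor {v}.
      p -> q fails at v, so [](p -> q) is false at v.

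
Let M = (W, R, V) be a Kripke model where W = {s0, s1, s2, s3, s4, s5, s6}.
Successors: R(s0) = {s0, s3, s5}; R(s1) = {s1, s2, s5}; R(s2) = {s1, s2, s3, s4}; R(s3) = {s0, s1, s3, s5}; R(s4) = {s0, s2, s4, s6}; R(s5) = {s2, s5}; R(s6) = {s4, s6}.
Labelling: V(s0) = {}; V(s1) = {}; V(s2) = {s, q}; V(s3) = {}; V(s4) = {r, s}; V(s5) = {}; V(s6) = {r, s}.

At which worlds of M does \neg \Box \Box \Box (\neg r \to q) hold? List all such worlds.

Recall that \Box ψ holds at a world iff ψ holds at every accessible world, and \Diamond ψ holds iff ψ holds at some accessible world.
Let φ = \neg \Box \Box \Box (\neg r \to q). Evaluate φ at each world:
  s0 (successors {s0, s3, s5}): φ is true.
  s1 (successors {s1, s2, s5}): φ is true.
  s2 (successors {s1, s2, s3, s4}): φ is true.
  s3 (successors {s0, s1, s3, s5}): φ is true.
  s4 (successors {s0, s2, s4, s6}): φ is true.
  s5 (successors {s2, s5}): φ is true.
  s6 (successors {s4, s6}): φ is true.
For instance, at s3:
  At s3: \Box \Box \Box (\neg r \to q) is false, so \neg \Box \Box \Box (\neg r \to q) is true.
    At s3: \Box \Box \Box (\neg r \to q) requires \Box \Box (\neg r \to q) at every successor {s0, s1, s3, s5}.
      \Box \Box (\neg r \to q) fails at s0, so \Box \Box \Box (\neg r \to q) is false at s3.
Satisfying worlds: {s0, s1, s2, s3, s4, s5, s6}

s0, s1, s2, s3, s4, s5, s6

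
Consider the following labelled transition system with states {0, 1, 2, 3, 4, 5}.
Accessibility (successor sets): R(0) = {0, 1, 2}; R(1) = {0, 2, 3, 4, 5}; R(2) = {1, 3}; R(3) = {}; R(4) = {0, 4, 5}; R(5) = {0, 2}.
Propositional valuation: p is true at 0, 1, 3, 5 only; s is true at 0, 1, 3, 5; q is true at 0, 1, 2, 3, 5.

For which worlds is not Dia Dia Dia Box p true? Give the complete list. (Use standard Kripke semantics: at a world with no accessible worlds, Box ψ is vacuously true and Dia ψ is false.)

3

Recall that Box ψ holds at a world iff ψ holds at every accessible world, and Dia ψ holds iff ψ holds at some accessible world.
Let φ = not Dia Dia Dia Box p. Evaluate φ at each world:
  0 (successors {0, 1, 2}): φ is false.
  1 (successors {0, 2, 3, 4, 5}): φ is false.
  2 (successors {1, 3}): φ is false.
  3 (successors ∅): φ is true.
  4 (successors {0, 4, 5}): φ is false.
  5 (successors {0, 2}): φ is false.
For instance, at 0:
  At 0: Dia Dia Dia Box p is true, so not Dia Dia Dia Box p is false.
    At 0: Dia Dia Dia Box p requires Dia Dia Box p at some successor in {0, 1, 2}.
      Dia Dia Box p holds at 0, so Dia Dia Dia Box p is true at 0.
Satisfying worlds: {3}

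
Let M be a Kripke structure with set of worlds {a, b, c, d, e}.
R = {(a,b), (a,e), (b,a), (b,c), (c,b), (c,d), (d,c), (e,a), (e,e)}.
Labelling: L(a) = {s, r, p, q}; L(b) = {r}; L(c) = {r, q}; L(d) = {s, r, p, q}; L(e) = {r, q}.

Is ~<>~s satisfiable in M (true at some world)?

No

Let φ = ~<>~s. Evaluate φ at each world:
  a (successors {b, e}): φ is false.
  b (successors {a, c}): φ is false.
  c (successors {b, d}): φ is false.
  d (successors {c}): φ is false.
  e (successors {a, e}): φ is false.
For instance, at e:
  At e: <>~s is true, so ~<>~s is false.
    At e: <>~s requires ~s at some successor in {a, e}.
      ~s holds at e, so <>~s is true at e.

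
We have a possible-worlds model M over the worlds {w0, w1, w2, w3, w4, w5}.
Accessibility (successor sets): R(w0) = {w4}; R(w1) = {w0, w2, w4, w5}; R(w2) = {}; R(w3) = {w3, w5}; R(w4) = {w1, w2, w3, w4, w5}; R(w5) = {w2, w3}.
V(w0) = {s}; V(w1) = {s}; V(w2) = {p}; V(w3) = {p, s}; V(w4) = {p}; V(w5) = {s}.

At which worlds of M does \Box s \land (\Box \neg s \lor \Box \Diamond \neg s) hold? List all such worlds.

w2

Let φ = \Box s \land (\Box \neg s \lor \Box \Diamond \neg s). Evaluate φ at each world:
  w0 (successors {w4}): φ is false.
  w1 (successors {w0, w2, w4, w5}): φ is false.
  w2 (successors ∅): φ is true.
  w3 (successors {w3, w5}): φ is false.
  w4 (successors {w1, w2, w3, w4, w5}): φ is false.
  w5 (successors {w2, w3}): φ is false.
For instance, at w1:
  At w1: \Box s is false, \Box \neg s \lor \Box \Diamond \neg s is false, so \Box s \land (\Box \neg s \lor \Box \Diamond \neg s) is false.
    At w1: \Box s requires s at every successor {w0, w2, w4, w5}.
      s fails at w2, so \Box s is false at w1.
    At w1: \Box \neg s is false, \Box \Diamond \neg s is false, so \Box \neg s \lor \Box \Diamond \neg s is false.
      At w1: \Box \neg s requires \neg s at every successor {w0, w2, w4, w5}.
        \neg s fails at w0, so \Box \neg s is false at w1.
      At w1: \Box \Diamond \neg s requires \Diamond \neg s at every successor {w0, w2, w4, w5}.
        \Diamond \neg s fails at w2, so \Box \Diamond \neg s is false at w1.
Satisfying worlds: {w2}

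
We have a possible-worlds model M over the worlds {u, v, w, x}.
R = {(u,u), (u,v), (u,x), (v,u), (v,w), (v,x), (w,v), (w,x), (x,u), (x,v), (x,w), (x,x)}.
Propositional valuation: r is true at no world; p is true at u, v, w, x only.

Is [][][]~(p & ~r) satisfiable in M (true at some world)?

Let φ = [][][]~(p & ~r). Evaluate φ at each world:
  u (successors {u, v, x}): φ is false.
  v (successors {u, w, x}): φ is false.
  w (successors {v, x}): φ is false.
  x (successors {u, v, w, x}): φ is false.
For instance, at u:
  At u: [][][]~(p & ~r) requires [][]~(p & ~r) at every successor {u, v, x}.
    [][]~(p & ~r) fails at u, so [][][]~(p & ~r) is false at u.
      At u: [][]~(p & ~r) requires []~(p & ~r) at every successor {u, v, x}.
        []~(p & ~r) fails at u, so [][]~(p & ~r) is false at u.

No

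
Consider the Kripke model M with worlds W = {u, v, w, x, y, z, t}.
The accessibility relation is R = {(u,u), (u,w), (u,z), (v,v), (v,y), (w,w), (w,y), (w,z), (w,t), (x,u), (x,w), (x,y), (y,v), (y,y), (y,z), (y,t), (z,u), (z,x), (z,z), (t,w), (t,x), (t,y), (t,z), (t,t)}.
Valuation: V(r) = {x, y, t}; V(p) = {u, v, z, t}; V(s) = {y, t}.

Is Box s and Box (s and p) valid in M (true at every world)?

No

Let φ = Box s and Box (s and p). Evaluate φ at each world:
  u (successors {u, w, z}): φ is false.
  v (successors {v, y}): φ is false.
  w (successors {w, y, z, t}): φ is false.
  x (successors {u, w, y}): φ is false.
  y (successors {v, y, z, t}): φ is false.
  z (successors {u, x, z}): φ is false.
  t (successors {w, x, y, z, t}): φ is false.
Detail at u (counterexample):
  At u: Box s is false, Box (s and p) is false, so Box s and Box (s and p) is false.
    At u: Box s requires s at every successor {u, w, z}.
      s fails at u, so Box s is false at u.
    At u: Box (s and p) requires s and p at every successor {u, w, z}.
      s and p fails at u, so Box (s and p) is false at u.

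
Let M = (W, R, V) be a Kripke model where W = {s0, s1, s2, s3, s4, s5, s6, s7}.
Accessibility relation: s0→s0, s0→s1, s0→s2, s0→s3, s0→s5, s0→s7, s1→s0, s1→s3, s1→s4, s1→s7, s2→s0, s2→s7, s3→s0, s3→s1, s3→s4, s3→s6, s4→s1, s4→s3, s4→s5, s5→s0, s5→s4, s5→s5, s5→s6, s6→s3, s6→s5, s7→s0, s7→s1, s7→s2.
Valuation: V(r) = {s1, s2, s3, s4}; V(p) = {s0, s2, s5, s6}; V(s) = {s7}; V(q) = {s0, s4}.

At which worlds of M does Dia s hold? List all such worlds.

s0, s1, s2

Recall that Dia ψ holds at a world iff ψ holds at some accessible world.
Let φ = Dia s. Evaluate φ at each world:
  s0 (successors {s0, s1, s2, s3, s5, s7}): φ is true.
  s1 (successors {s0, s3, s4, s7}): φ is true.
  s2 (successors {s0, s7}): φ is true.
  s3 (successors {s0, s1, s4, s6}): φ is false.
  s4 (successors {s1, s3, s5}): φ is false.
  s5 (successors {s0, s4, s5, s6}): φ is false.
  s6 (successors {s3, s5}): φ is false.
  s7 (successors {s0, s1, s2}): φ is false.
For instance, at s4:
  At s4: Dia s requires s at some successor in {s1, s3, s5}.
    At s1: s is false.
    At s3: s is false.
    At s5: s is false.
  So Dia s is false at s4.
Satisfying worlds: {s0, s1, s2}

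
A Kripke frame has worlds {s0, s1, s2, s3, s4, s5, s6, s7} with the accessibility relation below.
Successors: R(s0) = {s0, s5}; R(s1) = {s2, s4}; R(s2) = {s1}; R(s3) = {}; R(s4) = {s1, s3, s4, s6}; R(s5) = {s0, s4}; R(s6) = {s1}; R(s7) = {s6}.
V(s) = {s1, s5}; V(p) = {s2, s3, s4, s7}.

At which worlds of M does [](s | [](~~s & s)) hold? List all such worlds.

s2, s3, s6, s7

Recall that []ψ holds at a world iff ψ holds at every accessible world, and <>ψ holds iff ψ holds at some accessible world.
Let φ = [](s | [](~~s & s)). Evaluate φ at each world:
  s0 (successors {s0, s5}): φ is false.
  s1 (successors {s2, s4}): φ is false.
  s2 (successors {s1}): φ is true.
  s3 (successors ∅): φ is true.
  s4 (successors {s1, s3, s4, s6}): φ is false.
  s5 (successors {s0, s4}): φ is false.
  s6 (successors {s1}): φ is true.
  s7 (successors {s6}): φ is true.
For instance, at s5:
  At s5: [](s | [](~~s & s)) requires s | [](~~s & s) at every successor {s0, s4}.
    s | [](~~s & s) fails at s0, so [](s | [](~~s & s)) is false at s5.
      At s0: s is false, [](~~s & s) is false, so s | [](~~s & s) is false.
Satisfying worlds: {s2, s3, s6, s7}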